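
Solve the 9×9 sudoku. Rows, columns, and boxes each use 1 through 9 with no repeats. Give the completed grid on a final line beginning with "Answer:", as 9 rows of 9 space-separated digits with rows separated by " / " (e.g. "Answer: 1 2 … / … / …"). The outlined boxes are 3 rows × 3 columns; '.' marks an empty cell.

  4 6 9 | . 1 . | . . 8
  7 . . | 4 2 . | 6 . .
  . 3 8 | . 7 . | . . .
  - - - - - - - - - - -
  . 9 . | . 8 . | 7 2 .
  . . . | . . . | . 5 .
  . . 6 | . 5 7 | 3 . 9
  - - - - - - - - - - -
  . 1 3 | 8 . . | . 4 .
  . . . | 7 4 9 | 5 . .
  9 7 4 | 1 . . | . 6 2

Step 1. [r3c1∈{1,2,5}] across box 1, 2 lands solely at r3c1, so r3c1=2.
Step 2. [r9c6∈{3,5}] r9c6 is the only open cell in row 9 admitting 5, so r9c6=5.
Step 3. [r1c6∈{3}] r1c6's peers cover all but 3, so r1c6=3.
Step 4. [r3c4∈{5,6,9}] across box 2, 9 lands solely at r3c4, so r3c4=9.
Step 5. [r3c8∈{1}] r3c8's peers cover all but 1. So r3c8=1.
Step 6. [r5c7∈{1,4,8}] 1 has one home in col 7: r5c7 ⇒ r5c7=1.
Step 7. [r4c6∈{1,4,6}] col 6 places 1 nowhere but r4c6 ⇒ r4c6=1.
Step 8. [r5c6∈{2,4,6}] across col 6, 4 lands solely at r5c6. So r5c6=4.
Step 9. [r6c8∈{8}] nothing but 8 survives at r6c8, so r6c8=8.
Step 10. [r5c9∈{6}] r5c9 has the single candidate 6, so r5c9=6.
Step 11. [r3c9∈{4,5}] 5 has one home in row 3: r3c9 ⇒ r3c9=5.
Step 12. [r6c4∈{2}] r6c4 has the single candidate 2 ⇒ r6c4=2.
Step 13. [r5c4∈{3}] only 3 remains possible at r5c4 ⇒ r5c4=3.
Step 14. [r8c8∈{3}] r8c8 has the single candidate 3 ⇒ r8c8=3.
Step 15. [r8c3∈{2}] r8c3 is down to just 2, so r8c3=2.
Step 16. [r8c2∈{8}] r8c2 is down to just 8 ⇒ r8c2=8.
Step 17. [r7c5∈{6}] r7c5 has the single candidate 6, so r7c5=6.
Step 18. [r4c3∈{5}] nothing but 5 survives at r4c3 ⇒ r4c3=5.
Step 19. [r2c8∈{9}] r2c8 has the single candidate 9, so r2c8=9.
Step 20. [r8c1∈{6}] r8c1's peers cover all but 6, so r8c1=6.
Step 21. [r6c1∈{1}] only 1 remains possible at r6c1. So r6c1=1.
Step 22. [r5c1∈{8}] r5c1's peers cover all but 8, so r5c1=8.
Step 23. [r5c2∈{2}] r5c2 is down to just 2 ⇒ r5c2=2.
Step 24. [r7c9∈{7}] only 7 remains possible at r7c9. So r7c9=7.
Step 25. [r3c6∈{6}] nothing but 6 survives at r3c6. So r3c6=6.
Step 26. [r6c2∈{4}] only 4 remains possible at r6c2, so r6c2=4.
Step 27. [r1c4∈{5}] r1c4 has the single candidate 5. So r1c4=5.
Step 28. [r7c7∈{9}] r7c7 has the single candidate 9. So r7c7=9.
Step 29. [r1c8∈{7}] r1c8's peers cover all but 7. So r1c8=7.
Step 30. [r4c4∈{6}] r4c4 is down to just 6 ⇒ r4c4=6.
Step 31. [r3c7∈{4}] r3c7 has the single candidate 4 ⇒ r3c7=4.
Step 32. [r2c2∈{5}] r2c2's peers cover all but 5, so r2c2=5.
Step 33. [r7c6∈{2}] nothing but 2 survives at r7c6, so r7c6=2.
Step 34. [r4c9∈{4}] nothing but 4 survives at r4c9, so r4c9=4.
Step 35. [r2c6∈{8}] only 8 remains possible at r2c6. So r2c6=8.
Step 36. [r1c7∈{2}] r1c7 is down to just 2 ⇒ r1c7=2.
Step 37. [r2c3∈{1}] r2c3 is down to just 1, so r2c3=1.
Step 38. [r9c5∈{3}] nothing but 3 survives at r9c5. So r9c5=3.
Step 39. [r9c7∈{8}] nothing but 8 survives at r9c7. So r9c7=8.
Step 40. [r4c1∈{3}] nothing but 3 survives at r4c1, so r4c1=3.
Step 41. [r7c1∈{5}] r7c1's peers cover all but 5, so r7c1=5.
Step 42. [r8c9∈{1}] nothing but 1 survives at r8c9 ⇒ r8c9=1.
Step 43. [r5c3∈{7}] nothing but 7 survives at r5c3, so r5c3=7.
Step 44. [r5c5∈{9}] r5c5 has the single candidate 9. So r5c5=9.
Step 45. [r2c9∈{3}] r2c9's peers cover all but 3, so r2c9=3.

Answer: 4 6 9 5 1 3 2 7 8 / 7 5 1 4 2 8 6 9 3 / 2 3 8 9 7 6 4 1 5 / 3 9 5 6 8 1 7 2 4 / 8 2 7 3 9 4 1 5 6 / 1 4 6 2 5 7 3 8 9 / 5 1 3 8 6 2 9 4 7 / 6 8 2 7 4 9 5 3 1 / 9 7 4 1 3 5 8 6 2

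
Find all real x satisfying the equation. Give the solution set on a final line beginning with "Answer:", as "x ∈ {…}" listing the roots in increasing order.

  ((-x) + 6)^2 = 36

Step 1. [((-x) + 6)^2 = 36] √ both sides: 36 ≥ 0 gives two branches. So sqrt: (-x) + 6 = 6 or -6.
Step 2. [(-x) + 6 = 6 or -6] subtract 6: x sits inside (… + 6) ⇒ sub: -x = 0 or -12.
Step 3. [-x = 0 or -12] leading − — multiply by −1. So neg: x = 0 or 12.

Answer: x ∈ {0, 12}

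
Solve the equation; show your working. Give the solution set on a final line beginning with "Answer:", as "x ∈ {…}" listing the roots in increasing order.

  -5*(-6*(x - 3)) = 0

Step 1. [-5*(-6*(x - 3)) = 0] leading coefficient -5: divide by -5. So div: -6*(x - 3) = 0.
Step 2. [-6*(x - 3) = 0] divide by the outer -6 ⇒ div: x - 3 = 0.
Step 3. [x - 3 = 0] -3 is outermost — add 3 both sides. So sub: x = 3.

Answer: x ∈ {3}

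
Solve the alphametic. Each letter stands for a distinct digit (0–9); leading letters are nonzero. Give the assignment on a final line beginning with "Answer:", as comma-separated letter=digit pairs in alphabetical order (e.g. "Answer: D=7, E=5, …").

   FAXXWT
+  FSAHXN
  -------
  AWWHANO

Step 1. [A] the sum has 7 digits but both addends have 6; that extra leading digit A is the final carry, namely 1, so A=1.
Step 2. [col 1: T + N ≡ O (mod 10)] several values work for T in column 1 (T + N ≡ O (mod 10), carry-in 0); try T=3, so T=3.
Step 3. [col 1: T + N ≡ O (mod 10)] column 1 (T + N ≡ O (mod 10), carry-in 0) doesn't pin O yet; pick O=5 and continue. So O=5.
Step 4. [col 1: T + N ≡ O (mod 10)] from column 1 (T=3, O=5, carry-in 0, digits 1,3,5 already taken and all letters distinct): N must equal 2 ⇒ N=2.
Step 5. [col 2: W + X ≡ N (mod 10)] column 2 (W + X ≡ N (mod 10), carry-in 0) doesn't pin X yet; pick X=4 and continue. So X=4.
Step 6. [col 2: W + X ≡ N (mod 10)] column 2 reads W+X+carry(0)=N with X=4, N=2; with digits 1,2,3,4,5 already taken and all letters distinct, the only value for W is 8 ⇒ W=8.
Step 7. [col 3: X + H ≡ A (mod 10)] from column 3 (X=4, A=1, carry-in 1, digits 1,2,3,4,5,8 already taken and all letters distinct): H must equal 6, so H=6.
Step 8. [col 5: A + S ≡ W (mod 10)] column 5 reads A+S+carry(0)=W with A=1, W=8; with digits 1,2,3,4,5,6,8 already taken and all letters distinct, the only value for S is 7 ⇒ S=7.
Step 9. [col 6: F + F ≡ W (mod 10)] from column 6 (W=8, carry-in 0, digits 1,2,3,4,5,6,7,8 already taken and all letters distinct): F must equal 9. So F=9.

Answer: A=1, F=9, H=6, N=2, O=5, S=7, T=3, W=8, X=4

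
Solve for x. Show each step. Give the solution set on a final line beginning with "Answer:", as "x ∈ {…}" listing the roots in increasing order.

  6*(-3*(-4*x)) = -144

Step 1. [6*(-3*(-4*x)) = -144] 6 out front; divide by 6 ⇒ div: -3*(-4*x) = -24.
Step 2. [-3*(-4*x) = -24] -3 out front; divide by -3 ⇒ div: -4*x = 8.
Step 3. [-4*x = 8] -4 out front; divide by -4, so div: x = -2.

Answer: x ∈ {-2}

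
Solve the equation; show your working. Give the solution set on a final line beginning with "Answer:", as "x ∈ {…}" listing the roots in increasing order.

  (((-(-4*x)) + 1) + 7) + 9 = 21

Step 1. [(((-(-4*x)) + 1) + 7) + 9 = 21] the outer +9 inverts by subtracting 9 ⇒ sub: ((-(-4*x)) + 1) + 7 = 12.
Step 2. [((-(-4*x)) + 1) + 7 = 12] peel the +7: subtract 7 from each side. So sub: (-(-4*x)) + 1 = 5.
Step 3. [(-(-4*x)) + 1 = 5] peel the +1: subtract 1 from each side ⇒ sub: -(-4*x) = 4.
Step 4. [-(-4*x) = 4] LHS negated; negate both sides. So neg: -4*x = -4.
Step 5. [-4*x = -4] LHS = -4·(…); ÷-4 both sides. So div: x = 1.

Answer: x ∈ {1}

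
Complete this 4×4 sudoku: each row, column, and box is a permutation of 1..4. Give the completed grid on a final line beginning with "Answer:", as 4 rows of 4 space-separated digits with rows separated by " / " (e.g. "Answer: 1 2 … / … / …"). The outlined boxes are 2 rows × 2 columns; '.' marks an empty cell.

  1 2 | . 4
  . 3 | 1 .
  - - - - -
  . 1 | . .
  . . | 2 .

Step 1. [r3c4∈{3}] r3c4 is down to just 3. So r3c4=3.
Step 2. [r4c2∈{4}] only 4 remains possible at r4c2. So r4c2=4.
Step 3. [r1c3∈{3}] r1c3 is down to just 3. So r1c3=3.
Step 4. [r3c1∈{2}] r3c1's peers cover all but 2, so r3c1=2.
Step 5. [r2c1∈{4}] r2c1's peers cover all but 4 ⇒ r2c1=4.
Step 6. [r4c1∈{3}] r4c1 is down to just 3. So r4c1=3.
Step 7. [r3c3∈{4}] only 4 remains possible at r3c3 ⇒ r3c3=4.
Step 8. [r2c4∈{2}] nothing but 2 survives at r2c4 ⇒ r2c4=2.
Step 9. [r4c4∈{1}] nothing but 1 survives at r4c4. So r4c4=1.

Answer: 1 2 3 4 / 4 3 1 2 / 2 1 4 3 / 3 4 2 1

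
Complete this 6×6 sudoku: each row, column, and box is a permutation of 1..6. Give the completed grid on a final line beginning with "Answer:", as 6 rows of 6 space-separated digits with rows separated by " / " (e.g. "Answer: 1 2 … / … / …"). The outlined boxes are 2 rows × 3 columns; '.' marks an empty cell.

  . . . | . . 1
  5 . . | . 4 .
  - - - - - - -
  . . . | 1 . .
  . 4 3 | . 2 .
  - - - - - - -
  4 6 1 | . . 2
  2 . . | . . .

Step 1. [r6c2∈{3,5}] r6c2 is the only open cell in box 5 admitting 3 ⇒ r6c2=3.
Step 2. [r1c2∈{2}] only 2 remains possible at r1c2, so r1c2=2.
Step 3. [r2c3∈{6}] r2c3 has the single candidate 6. So r2c3=6.
Step 4. [r6c3∈{5}] nothing but 5 survives at r6c3 ⇒ r6c3=5.
Step 5. [r3c6∈{3,4,5,6}] r3c6 is the only open cell in row 3 admitting 4, so r3c6=4.
Step 6. [r3c5∈{3,5,6}] in row 3, 3 fits only at r3c5, so r3c5=3.
Step 7. [r5c4∈{3,5}] row 5 places 3 nowhere but r5c4, so r5c4=3.
Step 8. [r6c6∈{6}] r6c6 has the single candidate 6 ⇒ r6c6=6.
Step 9. [r4c4∈{5,6}] box 4 places 6 nowhere but r4c4. So r4c4=6.
Step 10. [r1c4∈{5}] r1c4 is down to just 5 ⇒ r1c4=5.
Step 11. [r3c3∈{2}] r3c3 has the single candidate 2 ⇒ r3c3=2.
Step 12. [r4c1∈{1}] nothing but 1 survives at r4c1. So r4c1=1.
Step 13. [r2c6∈{3}] only 3 remains possible at r2c6. So r2c6=3.
Step 14. [r2c2∈{1}] nothing but 1 survives at r2c2. So r2c2=1.
Step 15. [r2c4∈{2}] nothing but 2 survives at r2c4 ⇒ r2c4=2.
Step 16. [r3c1∈{6}] r3c1 has the single candidate 6. So r3c1=6.
Step 17. [r4c6∈{5}] nothing but 5 survives at r4c6 ⇒ r4c6=5.
Step 18. [r1c5∈{6}] nothing but 6 survives at r1c5 ⇒ r1c5=6.
Step 19. [r5c5∈{5}] nothing but 5 survives at r5c5 ⇒ r5c5=5.
Step 20. [r6c4∈{4}] r6c4's peers cover all but 4. So r6c4=4.
Step 21. [r6c5∈{1}] r6c5 is down to just 1. So r6c5=1.
Step 22. [r1c1∈{3}] nothing but 3 survives at r1c1. So r1c1=3.
Step 23. [r1c3∈{4}] r1c3 has the single candidate 4, so r1c3=4.
Step 24. [r3c2∈{5}] r3c2's peers cover all but 5. So r3c2=5.

Answer: 3 2 4 5 6 1 / 5 1 6 2 4 3 / 6 5 2 1 3 4 / 1 4 3 6 2 5 / 4 6 1 3 5 2 / 2 3 5 4 1 6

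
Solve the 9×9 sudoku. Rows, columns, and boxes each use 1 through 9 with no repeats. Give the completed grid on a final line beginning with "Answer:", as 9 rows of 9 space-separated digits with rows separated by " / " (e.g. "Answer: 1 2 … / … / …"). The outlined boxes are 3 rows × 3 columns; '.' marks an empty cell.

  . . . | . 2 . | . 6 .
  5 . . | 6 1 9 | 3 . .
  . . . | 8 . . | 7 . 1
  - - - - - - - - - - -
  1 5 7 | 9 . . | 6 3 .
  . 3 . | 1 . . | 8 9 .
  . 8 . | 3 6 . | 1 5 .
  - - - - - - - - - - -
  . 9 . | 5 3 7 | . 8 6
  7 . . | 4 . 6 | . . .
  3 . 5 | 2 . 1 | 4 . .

Step 1. [r7c3∈{1,2,4}] r7c3 is the only open cell in row 7 admitting 1 ⇒ r7c3=1.
Step 2. [r8c2∈{2}] r8c2 has the single candidate 2. So r8c2=2.
Step 3. [r1c1∈{4,8,9}] in col 1, 8 fits only at r1c1 ⇒ r1c1=8.
Step 4. [r6c9∈{2,4,7}] r6c9 is the only open cell in row 6 admitting 7 ⇒ r6c9=7.
Step 5. [r9c9∈{9}] nothing but 9 survives at r9c9. So r9c9=9.
Step 6. [r7c1∈{4}] only 4 remains possible at r7c1 ⇒ r7c1=4.
Step 7. [r4c6∈{2,4,8}] in col 6, 8 fits only at r4c6 ⇒ r4c6=8.
Step 8. [r4c5∈{4}] r4c5's peers cover all but 4. So r4c5=4.
Step 9. [r6c3∈{2,4,9}] in row 6, 4 fits only at r6c3. So r6c3=4.
Step 10. [r2c3∈{2}] r2c3 has the single candidate 2 ⇒ r2c3=2.
Step 11. [r2c8∈{4}] r2c8's peers cover all but 4 ⇒ r2c8=4.
Step 12. [r1c9∈{5}] only 5 remains possible at r1c9 ⇒ r1c9=5.
Step 13. [r3c5∈{5}] nothing but 5 survives at r3c5 ⇒ r3c5=5.
Step 14. [r6c1∈{2,9}] across row 6, 9 lands solely at r6c1, so r6c1=9.
Step 15. [r3c3∈{3,6,9}] in row 3, 9 fits only at r3c3. So r3c3=9.
Step 16. [r5c1∈{2,6}] r5c1 is the only open cell in col 1 admitting 2 ⇒ r5c1=2.
Step 17. [r3c6∈{3,4}] in row 3, 3 fits only at r3c6, so r3c6=3.
Step 18. [r1c2∈{1,4,7}] in row 1, 1 fits only at r1c2. So r1c2=1.
Step 19. [r3c1∈{6}] only 6 remains possible at r3c1, so r3c1=6.
Step 20. [r8c5∈{8,9}] 9 has one home in row 8: r8c5. So r8c5=9.
Step 21. [r8c9∈{3}] r8c9 is down to just 3. So r8c9=3.
Step 22. [r1c7∈{9}] nothing but 9 survives at r1c7, so r1c7=9.
Step 23. [r1c4∈{7}] r1c4 is down to just 7, so r1c4=7.
Step 24. [r8c7∈{5}] r8c7's peers cover all but 5. So r8c7=5.
Step 25. [r5c3∈{6}] only 6 remains possible at r5c3, so r5c3=6.
Step 26. [r1c6∈{4}] r1c6's peers cover all but 4 ⇒ r1c6=4.
Step 27. [r9c5∈{8}] r9c5 is down to just 8, so r9c5=8.
Step 28. [r3c8∈{2}] nothing but 2 survives at r3c8. So r3c8=2.
Step 29. [r5c6∈{5}] nothing but 5 survives at r5c6. So r5c6=5.
Step 30. [r9c2∈{6}] only 6 remains possible at r9c2 ⇒ r9c2=6.
Step 31. [r8c8∈{1}] r8c8 is down to just 1. So r8c8=1.
Step 32. [r4c9∈{2}] only 2 remains possible at r4c9. So r4c9=2.
Step 33. [r2c9∈{8}] r2c9 has the single candidate 8, so r2c9=8.
Step 34. [r9c8∈{7}] r9c8 is down to just 7, so r9c8=7.
Step 35. [r6c6∈{2}] r6c6 has the single candidate 2 ⇒ r6c6=2.
Step 36. [r1c3∈{3}] nothing but 3 survives at r1c3 ⇒ r1c3=3.
Step 37. [r5c9∈{4}] only 4 remains possible at r5c9 ⇒ r5c9=4.
Step 38. [r5c5∈{7}] nothing but 7 survives at r5c5, so r5c5=7.
Step 39. [r2c2∈{7}] r2c2 is down to just 7. So r2c2=7.
Step 40. [r8c3∈{8}] r8c3's peers cover all but 8 ⇒ r8c3=8.
Step 41. [r7c7∈{2}] only 2 remains possible at r7c7. So r7c7=2.
Step 42. [r3c2∈{4}] r3c2 is down to just 4, so r3c2=4.

Answer: 8 1 3 7 2 4 9 6 5 / 5 7 2 6 1 9 3 4 8 / 6 4 9 8 5 3 7 2 1 / 1 5 7 9 4 8 6 3 2 / 2 3 6 1 7 5 8 9 4 / 9 8 4 3 6 2 1 5 7 / 4 9 1 5 3 7 2 8 6 / 7 2 8 4 9 6 5 1 3 / 3 6 5 2 8 1 4 7 9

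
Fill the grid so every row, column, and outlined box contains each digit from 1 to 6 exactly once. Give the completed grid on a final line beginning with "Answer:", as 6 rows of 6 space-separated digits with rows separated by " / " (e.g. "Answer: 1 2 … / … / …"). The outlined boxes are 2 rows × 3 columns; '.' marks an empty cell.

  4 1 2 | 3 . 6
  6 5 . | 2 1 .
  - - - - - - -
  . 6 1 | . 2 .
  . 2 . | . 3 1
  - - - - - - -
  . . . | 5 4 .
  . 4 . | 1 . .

Step 1. [r5c2∈{3}] r5c2 has the single candidate 3. So r5c2=3.
Step 2. [r4c1∈{5}] nothing but 5 survives at r4c1. So r4c1=5.
Step 3. [r6c1∈{2}] nothing but 2 survives at r6c1, so r6c1=2.
Step 4. [r3c4∈{4}] r3c4's peers cover all but 4. So r3c4=4.
Step 5. [r6c5∈{6}] r6c5 has the single candidate 6, so r6c5=6.
Step 6. [r5c1∈{1}] r5c1 has the single candidate 1, so r5c1=1.
Step 7. [r3c6∈{5}] r3c6's peers cover all but 5. So r3c6=5.
Step 8. [r1c5∈{5}] r1c5's peers cover all but 5, so r1c5=5.
Step 9. [r4c4∈{6}] nothing but 6 survives at r4c4 ⇒ r4c4=6.
Step 10. [r2c6∈{4}] r2c6's peers cover all but 4. So r2c6=4.
Step 11. [r6c6∈{3}] r6c6 is down to just 3. So r6c6=3.
Step 12. [r6c3∈{5}] only 5 remains possible at r6c3, so r6c3=5.
Step 13. [r3c1∈{3}] only 3 remains possible at r3c1 ⇒ r3c1=3.
Step 14. [r4c3∈{4}] nothing but 4 survives at r4c3, so r4c3=4.
Step 15. [r2c3∈{3}] nothing but 3 survives at r2c3 ⇒ r2c3=3.
Step 16. [r5c3∈{6}] only 6 remains possible at r5c3, so r5c3=6.
Step 17. [r5c6∈{2}] nothing but 2 survives at r5c6 ⇒ r5c6=2.

Answer: 4 1 2 3 5 6 / 6 5 3 2 1 4 / 3 6 1 4 2 5 / 5 2 4 6 3 1 / 1 3 6 5 4 2 / 2 4 5 1 6 3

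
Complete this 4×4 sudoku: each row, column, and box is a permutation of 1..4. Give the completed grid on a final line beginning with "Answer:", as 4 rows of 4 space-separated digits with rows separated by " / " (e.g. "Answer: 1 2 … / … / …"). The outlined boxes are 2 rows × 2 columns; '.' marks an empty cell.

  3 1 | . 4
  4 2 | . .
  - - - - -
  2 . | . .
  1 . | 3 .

Step 1. [r3c3∈{1,4}] in col 3, 4 fits only at r3c3 ⇒ r3c3=4.
Step 2. [r3c4∈{1}] r3c4 has the single candidate 1 ⇒ r3c4=1.
Step 3. [r3c2∈{3}] r3c2's peers cover all but 3 ⇒ r3c2=3.
Step 4. [r2c3∈{1}] nothing but 1 survives at r2c3 ⇒ r2c3=1.
Step 5. [r4c2∈{4}] r4c2 has the single candidate 4. So r4c2=4.
Step 6. [r1c3∈{2}] r1c3's peers cover all but 2, so r1c3=2.
Step 7. [r2c4∈{3}] r2c4 has the single candidate 3. So r2c4=3.
Step 8. [r4c4∈{2}] r4c4 is down to just 2. So r4c4=2.

Answer: 3 1 2 4 / 4 2 1 3 / 2 3 4 1 / 1 4 3 2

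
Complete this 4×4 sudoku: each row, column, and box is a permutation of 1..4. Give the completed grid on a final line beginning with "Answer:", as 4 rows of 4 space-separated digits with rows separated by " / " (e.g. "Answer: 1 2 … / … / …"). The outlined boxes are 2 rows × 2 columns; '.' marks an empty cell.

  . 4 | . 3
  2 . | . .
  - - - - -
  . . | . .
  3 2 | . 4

Step 1. [r2c4∈{1}] nothing but 1 survives at r2c4 ⇒ r2c4=1.
Step 2. [r3c3∈{1,2,3}] across row 3, 3 lands solely at r3c3 ⇒ r3c3=3.
Step 3. [r3c2∈{1}] r3c2's peers cover all but 1 ⇒ r3c2=1.
Step 4. [r2c2∈{3}] only 3 remains possible at r2c2. So r2c2=3.
Step 5. [r2c3∈{4}] nothing but 4 survives at r2c3, so r2c3=4.
Step 6. [r1c3∈{2}] r1c3's peers cover all but 2 ⇒ r1c3=2.
Step 7. [r4c3∈{1}] r4c3's peers cover all but 1. So r4c3=1.
Step 8. [r1c1∈{1}] r1c1 is down to just 1, so r1c1=1.
Step 9. [r3c4∈{2}] only 2 remains possible at r3c4 ⇒ r3c4=2.
Step 10. [r3c1∈{4}] nothing but 4 survives at r3c1. So r3c1=4.

Answer: 1 4 2 3 / 2 3 4 1 / 4 1 3 2 / 3 2 1 4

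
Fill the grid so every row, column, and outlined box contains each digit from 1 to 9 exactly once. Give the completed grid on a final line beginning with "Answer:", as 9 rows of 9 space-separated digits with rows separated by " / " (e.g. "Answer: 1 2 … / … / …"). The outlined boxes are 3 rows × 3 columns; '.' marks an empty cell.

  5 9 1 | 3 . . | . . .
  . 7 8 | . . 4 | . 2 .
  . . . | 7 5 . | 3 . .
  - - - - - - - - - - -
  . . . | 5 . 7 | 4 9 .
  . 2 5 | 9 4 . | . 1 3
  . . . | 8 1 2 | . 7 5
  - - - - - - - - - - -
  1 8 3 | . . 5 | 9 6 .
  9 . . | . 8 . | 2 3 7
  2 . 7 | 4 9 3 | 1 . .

Step 1. [r4c3∈{6}] r4c3 is down to just 6 ⇒ r4c3=6.
Step 2. [r2c5∈{6}] r2c5 has the single candidate 6. So r2c5=6.
Step 3. [r9c9∈{8}] r9c9's peers cover all but 8. So r9c9=8.
Step 4. [r2c4∈{1}] r2c4 is down to just 1, so r2c4=1.
Step 5. [r9c2∈{5,6}] r9c2 is the only open cell in row 9 admitting 6, so r9c2=6.
Step 6. [r3c2∈{4}] nothing but 4 survives at r3c2, so r3c2=4.
Step 7. [r6c2∈{3}] nothing but 3 survives at r6c2. So r6c2=3.
Step 8. [r1c6∈{8}] only 8 remains possible at r1c6. So r1c6=8.
Step 9. [r5c7∈{6,8}] in col 7, 8 fits only at r5c7 ⇒ r5c7=8.
Step 10. [r3c9∈{1,6,9}] r3c9 is the only open cell in row 3 admitting 1. So r3c9=1.
Step 11. [r1c9∈{4,6}] 6 has one home in col 9: r1c9. So r1c9=6.
Step 12. [r5c6∈{6}] r5c6 is down to just 6 ⇒ r5c6=6.
Step 13. [r6c3∈{4,9}] 9 has one home in row 6: r6c3. So r6c3=9.
Step 14. [r7c5∈{2,7}] r7c5 is the only open cell in row 7 admitting 7 ⇒ r7c5=7.
Step 15. [r6c7∈{6}] r6c7 has the single candidate 6 ⇒ r6c7=6.
Step 16. [r6c1∈{4}] r6c1's peers cover all but 4 ⇒ r6c1=4.
Step 17. [r3c1∈{6}] nothing but 6 survives at r3c1 ⇒ r3c1=6.
Step 18. [r2c9∈{9}] r2c9 is down to just 9 ⇒ r2c9=9.
Step 19. [r3c8∈{8}] only 8 remains possible at r3c8. So r3c8=8.
Step 20. [r2c1∈{3}] r2c1 has the single candidate 3. So r2c1=3.
Step 21. [r4c1∈{8}] r4c1 is down to just 8. So r4c1=8.
Step 22. [r3c6∈{9}] r3c6 has the single candidate 9. So r3c6=9.
Step 23. [r7c9∈{4}] r7c9's peers cover all but 4 ⇒ r7c9=4.
Step 24. [r3c3∈{2}] r3c3 has the single candidate 2. So r3c3=2.
Step 25. [r4c2∈{1}] only 1 remains possible at r4c2 ⇒ r4c2=1.
Step 26. [r2c7∈{5}] only 5 remains possible at r2c7. So r2c7=5.
Step 27. [r1c5∈{2}] nothing but 2 survives at r1c5. So r1c5=2.
Step 28. [r8c2∈{5}] nothing but 5 survives at r8c2 ⇒ r8c2=5.
Step 29. [r4c5∈{3}] r4c5's peers cover all but 3. So r4c5=3.
Step 30. [r8c3∈{4}] r8c3 is down to just 4. So r8c3=4.
Step 31. [r8c6∈{1}] r8c6's peers cover all but 1. So r8c6=1.
Step 32. [r5c1∈{7}] r5c1's peers cover all but 7, so r5c1=7.
Step 33. [r7c4∈{2}] r7c4 is down to just 2 ⇒ r7c4=2.
Step 34. [r9c8∈{5}] r9c8 is down to just 5, so r9c8=5.
Step 35. [r4c9∈{2}] nothing but 2 survives at r4c9 ⇒ r4c9=2.
Step 36. [r8c4∈{6}] r8c4 has the single candidate 6, so r8c4=6.
Step 37. [r1c7∈{7}] r1c7 has the single candidate 7 ⇒ r1c7=7.
Step 38. [r1c8∈{4}] r1c8's peers cover all but 4. So r1c8=4.

Answer: 5 9 1 3 2 8 7 4 6 / 3 7 8 1 6 4 5 2 9 / 6 4 2 7 5 9 3 8 1 / 8 1 6 5 3 7 4 9 2 / 7 2 5 9 4 6 8 1 3 / 4 3 9 8 1 2 6 7 5 / 1 8 3 2 7 5 9 6 4 / 9 5 4 6 8 1 2 3 7 / 2 6 7 4 9 3 1 5 8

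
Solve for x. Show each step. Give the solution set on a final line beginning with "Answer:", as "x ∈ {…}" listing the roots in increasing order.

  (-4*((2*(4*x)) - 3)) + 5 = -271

Step 1. [(-4*((2*(4*x)) - 3)) + 5 = -271] 5 comes off first (subtract 5), so sub: -4*((2*(4*x)) - 3) = -276.
Step 2. [-4*((2*(4*x)) - 3) = -276] divide by the outer -4. So div: (2*(4*x)) - 3 = 69.
Step 3. [(2*(4*x)) - 3 = 69] the outer -3 inverts by adding 3, so sub: 2*(4*x) = 72.
Step 4. [2*(4*x) = 72] divide by the outer 2. So div: 4*x = 36.
Step 5. [4*x = 36] 4·(inner) — divide through by 4. So div: x = 9.

Answer: x ∈ {9}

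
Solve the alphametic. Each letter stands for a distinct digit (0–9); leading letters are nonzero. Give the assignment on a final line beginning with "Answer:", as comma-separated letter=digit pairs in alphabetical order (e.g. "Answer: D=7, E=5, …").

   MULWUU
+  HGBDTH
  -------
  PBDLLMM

Step 1. [col 1: U + H ≡ M (mod 10)] H=7 is one option consistent with column 1 (U + H ≡ M (mod 10), carry-in 0) — take it ⇒ H=7.
Step 2. [P] adding two 6-digit numbers gives at most 6+1 digits, and here it does — P is that final carry and must be 1 ⇒ P=1.
Step 3. [col 1: U + H ≡ M (mod 10)] several values work for M in column 1 (U + H ≡ M (mod 10), carry-in 0); try M=2, so M=2.
Step 4. [col 1: U + H ≡ M (mod 10)] column 1 reads U+H+carry(0)=M with H=7, M=2; with digits 1,2,7 already taken and all letters distinct, the only value for U is 5 ⇒ U=5.
Step 5. [col 2: U + T ≡ M (mod 10)] in column 2 we have U+T≡M with carry-in 1; given U=5, M=2 and digits 1,2,5,7 already taken and all letters distinct, that pins T to 6, so T=6.
Step 6. [col 3: W + D ≡ L (mod 10)] column 3 (W + D ≡ L (mod 10), carry-in 1) doesn't pin L yet; pick L=8 and continue, so L=8.
Step 7. [col 3: W + D ≡ L (mod 10)] several values work for W in column 3 (W + D ≡ L (mod 10), carry-in 1); try W=3 ⇒ W=3.
Step 8. [col 3: W + D ≡ L (mod 10)] column 3: given W=3, L=8, carry-in 1, and digits 1,2,3,5,6,7,8 already taken and all letters distinct, W+D≡L (mod 10) forces D=4 ⇒ D=4.
Step 9. [col 4: L + B ≡ L (mod 10)] in column 4 we have L+B≡L with carry-in 0; given L=8 and digits 1,2,3,4,5,6,7,8 already taken and all letters distinct, that pins B to 0, so B=0.
Step 10. [col 5: U + G ≡ D (mod 10)] column 5: given U=5, D=4, carry-in 0, and digits 0,1,2,3,4,5,6,7,8 already taken and all letters distinct, U+G≡D (mod 10) forces G=9 ⇒ G=9.

Answer: B=0, D=4, G=9, H=7, L=8, M=2, P=1, T=6, U=5, W=3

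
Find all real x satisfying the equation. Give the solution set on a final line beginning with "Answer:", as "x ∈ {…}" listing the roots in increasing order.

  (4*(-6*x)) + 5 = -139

Step 1. [(4*(-6*x)) + 5 = -139] +5 is outermost — subtract 5 both sides, so sub: 4*(-6*x) = -144.
Step 2. [4*(-6*x) = -144] 4 out front; divide by 4 ⇒ div: -6*x = -36.
Step 3. [-6*x = -36] divide by the outer -6, so div: x = 6.

Answer: x ∈ {6}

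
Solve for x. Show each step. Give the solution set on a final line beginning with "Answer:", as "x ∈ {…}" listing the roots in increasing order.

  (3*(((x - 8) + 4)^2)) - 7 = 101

Step 1. [(3*(((x - 8) + 4)^2)) - 7 = 101] peel the -7: add 7 from each side, so sub: 3*(((x - 8) + 4)^2) = 108.
Step 2. [3*(((x - 8) + 4)^2) = 108] 3 out front; divide by 3, so div: ((x - 8) + 4)^2 = 36.
Step 3. [((x - 8) + 4)^2 = 36] 36 ≥ 0, LHS is (·)² — take ±√, so sqrt: (x - 8) + 4 = 6 or -6.
Step 4. [(x - 8) + 4 = 6 or -6] the outer +4 inverts by subtracting 4 ⇒ sub: x - 8 = 2 or -10.
Step 5. [x - 8 = 2 or -10] add 8: x sits inside (… - 8) ⇒ sub: x = 10 or -2.

Answer: x ∈ {-2, 10}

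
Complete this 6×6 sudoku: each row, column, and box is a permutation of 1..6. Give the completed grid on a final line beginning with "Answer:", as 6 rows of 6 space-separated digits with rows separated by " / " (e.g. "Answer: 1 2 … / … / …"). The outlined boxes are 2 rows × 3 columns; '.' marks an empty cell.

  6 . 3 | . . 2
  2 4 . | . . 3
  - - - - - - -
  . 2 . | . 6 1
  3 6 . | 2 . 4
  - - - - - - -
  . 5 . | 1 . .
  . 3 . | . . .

Step 1. [r2c3∈{1,5}] r2c3 is the only open cell in box 1 admitting 5, so r2c3=5.
Step 2. [r5c1∈{4}] r5c1's peers cover all but 4. So r5c1=4.
Step 3. [r6c6∈{5,6}] col 6 places 5 nowhere but r6c6 ⇒ r6c6=5.
Step 4. [r4c5∈{5}] r4c5 is down to just 5 ⇒ r4c5=5.
Step 5. [r5c6∈{6}] r5c6's peers cover all but 6 ⇒ r5c6=6.
Step 6. [r6c3∈{1,2,6}] across row 6, 6 lands solely at r6c3. So r6c3=6.
Step 7. [r6c4∈{4}] nothing but 4 survives at r6c4 ⇒ r6c4=4.
Step 8. [r5c3∈{2}] nothing but 2 survives at r5c3, so r5c3=2.
Step 9. [r2c5∈{1}] r2c5 is down to just 1 ⇒ r2c5=1.
Step 10. [r3c3∈{4}] only 4 remains possible at r3c3. So r3c3=4.
Step 11. [r1c5∈{4}] r1c5 is down to just 4, so r1c5=4.
Step 12. [r6c1∈{1}] only 1 remains possible at r6c1, so r6c1=1.
Step 13. [r4c3∈{1}] r4c3's peers cover all but 1, so r4c3=1.
Step 14. [r3c1∈{5}] r3c1 is down to just 5. So r3c1=5.
Step 15. [r6c5∈{2}] r6c5 is down to just 2, so r6c5=2.
Step 16. [r1c4∈{5}] r1c4's peers cover all but 5. So r1c4=5.
Step 17. [r1c2∈{1}] r1c2's peers cover all but 1 ⇒ r1c2=1.
Step 18. [r2c4∈{6}] nothing but 6 survives at r2c4. So r2c4=6.
Step 19. [r3c4∈{3}] r3c4 is down to just 3 ⇒ r3c4=3.
Step 20. [r5c5∈{3}] r5c5 has the single candidate 3. So r5c5=3.

Answer: 6 1 3 5 4 2 / 2 4 5 6 1 3 / 5 2 4 3 6 1 / 3 6 1 2 5 4 / 4 5 2 1 3 6 / 1 3 6 4 2 5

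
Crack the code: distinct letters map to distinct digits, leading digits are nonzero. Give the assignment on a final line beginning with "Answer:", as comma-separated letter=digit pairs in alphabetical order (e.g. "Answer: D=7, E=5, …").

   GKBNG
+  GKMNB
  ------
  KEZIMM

Step 1. [col 1: G + B ≡ M (mod 10)] several values work for M in column 1 (G + B ≡ M (mod 10), carry-in 0); try M=5 ⇒ M=5.
Step 2. [col 1: G + B ≡ M (mod 10)] no forcing yet in column 1 (carry-in 0); B=6 is free and consistent — try it, so B=6.
Step 3. [col 1: G + B ≡ M (mod 10)] column 1: given B=6, M=5, carry-in 0, and digits 5,6 already taken and all letters distinct, G+B≡M (mod 10) forces G=9. So G=9.
Step 4. [K] adding two 5-digit numbers gives at most 5+1 digits, and here it does — K is that final carry and must be 1. So K=1.
Step 5. [col 2: N + N ≡ M (mod 10)] column 2 (N + N ≡ M (mod 10), carry-in 1) doesn't pin N yet; pick N=7 and continue. So N=7.
Step 6. [col 3: B + M ≡ I (mod 10)] column 3 reads B+M+carry(1)=I with B=6, M=5; with digits 1,5,6,7,9 already taken and all letters distinct, the only value for I is 2, so I=2.
Step 7. [col 4: K + K ≡ Z (mod 10)] in column 4 we have K+K≡Z with carry-in 1; given K=1 and digits 1,2,5,6,7,9 already taken and all letters distinct, that pins Z to 3 ⇒ Z=3.
Step 8. [col 5: G + G ≡ E (mod 10)] in column 5 we have G+G≡E with carry-in 0; given G=9 and digits 1,2,3,5,6,7,9 already taken and all letters distinct, that pins E to 8, so E=8.

Answer: B=6, E=8, G=9, I=2, K=1, M=5, N=7, Z=3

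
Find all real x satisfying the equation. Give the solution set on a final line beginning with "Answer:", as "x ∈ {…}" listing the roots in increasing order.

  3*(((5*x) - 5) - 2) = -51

Step 1. [3*(((5*x) - 5) - 2) = -51] 3·(inner) — divide through by 3 ⇒ div: ((5*x) - 5) - 2 = -17.
Step 2. [((5*x) - 5) - 2 = -17] add 2: x sits inside (… - 2) ⇒ sub: (5*x) - 5 = -15.
Step 3. [(5*x) - 5 = -15] add 5: x sits inside (… - 5) ⇒ sub: 5*x = -10.
Step 4. [5*x = -10] 5·(inner) — divide through by 5. So div: x = -2.

Answer: x ∈ {-2}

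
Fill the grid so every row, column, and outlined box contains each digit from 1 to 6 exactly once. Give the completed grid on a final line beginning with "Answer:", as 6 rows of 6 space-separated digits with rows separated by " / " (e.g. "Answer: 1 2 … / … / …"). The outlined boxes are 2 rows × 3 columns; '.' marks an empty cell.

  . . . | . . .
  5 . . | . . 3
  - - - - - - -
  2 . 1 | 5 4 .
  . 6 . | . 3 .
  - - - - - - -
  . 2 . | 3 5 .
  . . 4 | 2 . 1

Step 1. [r5c3∈{6}] r5c3's peers cover all but 6. So r5c3=6.
Step 2. [r1c1∈{1,3,4,6}] r1c1 is the only open cell in col 1 admitting 6 ⇒ r1c1=6.
Step 3. [r2c4∈{1,4,6}] in col 4, 6 fits only at r2c4. So r2c4=6.
Step 4. [r1c4∈{1,4}] r1c4 is the only open cell in col 4 admitting 4. So r1c4=4.
Step 5. [r3c2∈{3}] r3c2's peers cover all but 3, so r3c2=3.
Step 6. [r2c3∈{2}] r2c3 is down to just 2, so r2c3=2.
Step 7. [r2c5∈{1}] r2c5 is down to just 1 ⇒ r2c5=1.
Step 8. [r1c6∈{2,5}] 5 has one home in row 1: r1c6. So r1c6=5.
Step 9. [r5c6∈{4}] r5c6's peers cover all but 4 ⇒ r5c6=4.
Step 10. [r4c4∈{1}] nothing but 1 survives at r4c4 ⇒ r4c4=1.
Step 11. [r1c2∈{1}] r1c2's peers cover all but 1, so r1c2=1.
Step 12. [r1c3∈{3}] r1c3's peers cover all but 3. So r1c3=3.
Step 13. [r6c5∈{6}] r6c5 is down to just 6, so r6c5=6.
Step 14. [r6c2∈{5}] r6c2 is down to just 5 ⇒ r6c2=5.
Step 15. [r6c1∈{3}] nothing but 3 survives at r6c1 ⇒ r6c1=3.
Step 16. [r5c1∈{1}] r5c1 is down to just 1. So r5c1=1.
Step 17. [r1c5∈{2}] r1c5 is down to just 2, so r1c5=2.
Step 18. [r3c6∈{6}] r3c6's peers cover all but 6, so r3c6=6.
Step 19. [r2c2∈{4}] nothing but 4 survives at r2c2 ⇒ r2c2=4.
Step 20. [r4c1∈{4}] nothing but 4 survives at r4c1, so r4c1=4.
Step 21. [r4c3∈{5}] nothing but 5 survives at r4c3. So r4c3=5.
Step 22. [r4c6∈{2}] r4c6 is down to just 2, so r4c6=2.

Answer: 6 1 3 4 2 5 / 5 4 2 6 1 3 / 2 3 1 5 4 6 / 4 6 5 1 3 2 / 1 2 6 3 5 4 / 3 5 4 2 6 1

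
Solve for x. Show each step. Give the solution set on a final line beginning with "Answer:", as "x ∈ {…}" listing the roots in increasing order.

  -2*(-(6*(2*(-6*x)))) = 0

Step 1. [-2*(-(6*(2*(-6*x)))) = 0] LHS = -2·(…); ÷-2 both sides ⇒ div: -(6*(2*(-6*x))) = 0.
Step 2. [-(6*(2*(-6*x))) = 0] LHS negated; negate both sides. So neg: 6*(2*(-6*x)) = 0.
Step 3. [6*(2*(-6*x)) = 0] 6 out front; divide by 6. So div: 2*(-6*x) = 0.
Step 4. [2*(-6*x) = 0] 2·(inner) — divide through by 2 ⇒ div: -6*x = 0.
Step 5. [-6*x = 0] divide by the outer -6, so div: x = 0.

Answer: x ∈ {0}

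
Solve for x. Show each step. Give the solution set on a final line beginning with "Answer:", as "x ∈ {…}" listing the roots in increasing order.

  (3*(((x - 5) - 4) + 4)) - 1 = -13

Step 1. [(3*(((x - 5) - 4) + 4)) - 1 = -13] peel the -1: add 1 from each side, so sub: 3*(((x - 5) - 4) + 4) = -12.
Step 2. [3*(((x - 5) - 4) + 4) = -12] LHS = 3·(…); ÷3 both sides ⇒ div: ((x - 5) - 4) + 4 = -4.
Step 3. [((x - 5) - 4) + 4 = -4] the outer +4 inverts by subtracting 4, so sub: (x - 5) - 4 = -8.
Step 4. [(x - 5) - 4 = -8] 4 comes off first (add 4), so sub: x - 5 = -4.
Step 5. [x - 5 = -4] peel the -5: add 5 from each side. So sub: x = 1.

Answer: x ∈ {1}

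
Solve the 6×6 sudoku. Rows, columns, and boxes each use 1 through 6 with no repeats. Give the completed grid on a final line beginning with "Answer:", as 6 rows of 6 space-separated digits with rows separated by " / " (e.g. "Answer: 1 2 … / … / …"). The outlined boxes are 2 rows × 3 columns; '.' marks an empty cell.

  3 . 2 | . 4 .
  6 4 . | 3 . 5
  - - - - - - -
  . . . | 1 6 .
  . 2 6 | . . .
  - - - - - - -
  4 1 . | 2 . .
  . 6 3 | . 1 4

Step 1. [r3c1∈{5}] only 5 remains possible at r3c1. So r3c1=5.
Step 2. [r4c6∈{3}] only 3 remains possible at r4c6, so r4c6=3.
Step 3. [r6c4∈{5}] r6c4 has the single candidate 5 ⇒ r6c4=5.
Step 4. [r1c4∈{6}] r1c4 is down to just 6. So r1c4=6.
Step 5. [r3c3∈{4}] r3c3 is down to just 4, so r3c3=4.
Step 6. [r1c6∈{1}] r1c6 is down to just 1. So r1c6=1.
Step 7. [r3c2∈{3}] r3c2 has the single candidate 3. So r3c2=3.
Step 8. [r5c5∈{3}] only 3 remains possible at r5c5. So r5c5=3.
Step 9. [r4c1∈{1}] r4c1 has the single candidate 1, so r4c1=1.
Step 10. [r2c5∈{2}] r2c5 has the single candidate 2 ⇒ r2c5=2.
Step 11. [r4c4∈{4}] only 4 remains possible at r4c4. So r4c4=4.
Step 12. [r3c6∈{2}] only 2 remains possible at r3c6. So r3c6=2.
Step 13. [r4c5∈{5}] r4c5 is down to just 5, so r4c5=5.
Step 14. [r6c1∈{2}] r6c1 has the single candidate 2 ⇒ r6c1=2.
Step 15. [r2c3∈{1}] r2c3 has the single candidate 1 ⇒ r2c3=1.
Step 16. [r5c3∈{5}] nothing but 5 survives at r5c3. So r5c3=5.
Step 17. [r1c2∈{5}] only 5 remains possible at r1c2, so r1c2=5.
Step 18. [r5c6∈{6}] r5c6 has the single candidate 6. So r5c6=6.

Answer: 3 5 2 6 4 1 / 6 4 1 3 2 5 / 5 3 4 1 6 2 / 1 2 6 4 5 3 / 4 1 5 2 3 6 / 2 6 3 5 1 4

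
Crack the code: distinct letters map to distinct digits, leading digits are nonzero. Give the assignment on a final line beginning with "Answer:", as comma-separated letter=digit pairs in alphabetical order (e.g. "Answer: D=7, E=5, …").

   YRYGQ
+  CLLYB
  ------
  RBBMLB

Step 1. [R] R is the leading digit of a 6-digit sum of two 5-digit numbers; the final carry is exactly 1. So R=1.
Step 2. [col 1: Q + B ≡ B (mod 10)] in column 1 we have Q+B≡B with carry-in 0; given nothing yet and digits 1 already taken and all letters distinct, that pins Q to 0, so Q=0.
Step 3. [col 1: Q + B ≡ B (mod 10)] no forcing yet in column 1 (carry-in 0); B=3 is free and consistent — try it ⇒ B=3.
Step 4. [col 2: G + Y ≡ L (mod 10)] no forcing yet in column 2 (carry-in 0); L=2 is free and consistent — try it ⇒ L=2.
Step 5. [col 2: G + Y ≡ L (mod 10)] Y=4 is one option consistent with column 2 (G + Y ≡ L (mod 10), carry-in 0) — take it, so Y=4.
Step 6. [col 2: G + Y ≡ L (mod 10)] column 2 reads G+Y+carry(0)=L with Y=4, L=2; with digits 0,1,2,3,4 already taken and all letters distinct, the only value for G is 8, so G=8.
Step 7. [col 3: Y + L ≡ M (mod 10)] column 3: given Y=4, L=2, carry-in 1, and digits 0,1,2,3,4,8 already taken and all letters distinct, Y+L≡M (mod 10) forces M=7 ⇒ M=7.
Step 8. [col 5: Y + C ≡ B (mod 10)] column 5: given Y=4, B=3, carry-in 0, and digits 0,1,2,3,4,7,8 already taken and all letters distinct, Y+C≡B (mod 10) forces C=9 ⇒ C=9.

Answer: B=3, C=9, G=8, L=2, M=7, Q=0, R=1, Y=4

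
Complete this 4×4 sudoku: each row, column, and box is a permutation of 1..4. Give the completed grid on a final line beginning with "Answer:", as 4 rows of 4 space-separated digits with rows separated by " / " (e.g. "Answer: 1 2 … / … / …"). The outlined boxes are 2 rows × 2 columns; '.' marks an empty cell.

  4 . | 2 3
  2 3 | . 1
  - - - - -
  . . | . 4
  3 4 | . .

Step 1. [r3c1∈{1}] r3c1 is down to just 1 ⇒ r3c1=1.
Step 2. [r3c3∈{3}] r3c3 has the single candidate 3. So r3c3=3.
Step 3. [r4c4∈{2}] r4c4 has the single candidate 2, so r4c4=2.
Step 4. [r1c2∈{1}] nothing but 1 survives at r1c2. So r1c2=1.
Step 5. [r4c3∈{1}] only 1 remains possible at r4c3 ⇒ r4c3=1.
Step 6. [r3c2∈{2}] nothing but 2 survives at r3c2. So r3c2=2.
Step 7. [r2c3∈{4}] r2c3 is down to just 4, so r2c3=4.

Answer: 4 1 2 3 / 2 3 4 1 / 1 2 3 4 / 3 4 1 2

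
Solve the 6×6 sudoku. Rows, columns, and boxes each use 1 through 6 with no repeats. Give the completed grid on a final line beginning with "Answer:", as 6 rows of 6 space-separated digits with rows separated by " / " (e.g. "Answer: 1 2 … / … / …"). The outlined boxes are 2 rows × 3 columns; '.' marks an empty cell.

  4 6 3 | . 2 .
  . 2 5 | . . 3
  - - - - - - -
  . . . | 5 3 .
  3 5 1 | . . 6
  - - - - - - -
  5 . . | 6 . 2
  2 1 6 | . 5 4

Step 1. [r1c4∈{1}] only 1 remains possible at r1c4. So r1c4=1.
Step 2. [r2c4∈{4}] r2c4 has the single candidate 4, so r2c4=4.
Step 3. [r3c2∈{4}] r3c2 has the single candidate 4. So r3c2=4.
Step 4. [r6c4∈{3}] nothing but 3 survives at r6c4, so r6c4=3.
Step 5. [r1c6∈{5}] r1c6 is down to just 5 ⇒ r1c6=5.
Step 6. [r5c2∈{3}] nothing but 3 survives at r5c2. So r5c2=3.
Step 7. [r4c5∈{4}] r4c5 has the single candidate 4. So r4c5=4.
Step 8. [r5c5∈{1}] r5c5 is down to just 1 ⇒ r5c5=1.
Step 9. [r3c6∈{1}] r3c6's peers cover all but 1 ⇒ r3c6=1.
Step 10. [r5c3∈{4}] nothing but 4 survives at r5c3 ⇒ r5c3=4.
Step 11. [r2c5∈{6}] r2c5 has the single candidate 6. So r2c5=6.
Step 12. [r3c1∈{6}] r3c1's peers cover all but 6, so r3c1=6.
Step 13. [r2c1∈{1}] r2c1 has the single candidate 1, so r2c1=1.
Step 14. [r3c3∈{2}] r3c3 has the single candidate 2 ⇒ r3c3=2.
Step 15. [r4c4∈{2}] r4c4's peers cover all but 2. So r4c4=2.

Answer: 4 6 3 1 2 5 / 1 2 5 4 6 3 / 6 4 2 5 3 1 / 3 5 1 2 4 6 / 5 3 4 6 1 2 / 2 1 6 3 5 4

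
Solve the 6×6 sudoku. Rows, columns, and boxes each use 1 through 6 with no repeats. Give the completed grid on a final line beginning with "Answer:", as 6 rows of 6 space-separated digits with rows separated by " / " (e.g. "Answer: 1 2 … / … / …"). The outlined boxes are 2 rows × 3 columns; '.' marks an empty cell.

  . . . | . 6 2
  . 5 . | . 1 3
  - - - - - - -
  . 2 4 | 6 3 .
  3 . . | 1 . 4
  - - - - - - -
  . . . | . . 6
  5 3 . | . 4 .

Step 1. [r6c3∈{1,2,6}] r6c3 is the only open cell in row 6 admitting 6 ⇒ r6c3=6.
Step 2. [r2c3∈{2}] r2c3 is down to just 2. So r2c3=2.
Step 3. [r5c1∈{1,2,4}] in col 1, 2 fits only at r5c1 ⇒ r5c1=2.
Step 4. [r5c5∈{5}] r5c5's peers cover all but 5, so r5c5=5.
Step 5. [r2c4∈{4}] r2c4 has the single candidate 4, so r2c4=4.
Step 6. [r5c2∈{1,4}] across row 5, 4 lands solely at r5c2 ⇒ r5c2=4.
Step 7. [r1c2∈{1}] r1c2's peers cover all but 1 ⇒ r1c2=1.
Step 8. [r6c4∈{2}] nothing but 2 survives at r6c4 ⇒ r6c4=2.
Step 9. [r4c3∈{5}] nothing but 5 survives at r4c3 ⇒ r4c3=5.
Step 10. [r3c6∈{5}] nothing but 5 survives at r3c6 ⇒ r3c6=5.
Step 11. [r1c4∈{5}] only 5 remains possible at r1c4. So r1c4=5.
Step 12. [r1c1∈{4}] r1c1's peers cover all but 4 ⇒ r1c1=4.
Step 13. [r4c2∈{6}] only 6 remains possible at r4c2 ⇒ r4c2=6.
Step 14. [r6c6∈{1}] r6c6 has the single candidate 1. So r6c6=1.
Step 15. [r3c1∈{1}] nothing but 1 survives at r3c1, so r3c1=1.
Step 16. [r5c3∈{1}] r5c3's peers cover all but 1 ⇒ r5c3=1.
Step 17. [r4c5∈{2}] r4c5 has the single candidate 2. So r4c5=2.
Step 18. [r5c4∈{3}] only 3 remains possible at r5c4 ⇒ r5c4=3.
Step 19. [r1c3∈{3}] r1c3's peers cover all but 3 ⇒ r1c3=3.
Step 20. [r2c1∈{6}] r2c1's peers cover all but 6. So r2c1=6.

Answer: 4 1 3 5 6 2 / 6 5 2 4 1 3 / 1 2 4 6 3 5 / 3 6 5 1 2 4 / 2 4 1 3 5 6 / 5 3 6 2 4 1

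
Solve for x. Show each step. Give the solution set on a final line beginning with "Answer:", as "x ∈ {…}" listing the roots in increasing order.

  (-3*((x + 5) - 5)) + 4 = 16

Step 1. [(-3*((x + 5) - 5)) + 4 = 16] the outer +4 inverts by subtracting 4 ⇒ sub: -3*((x + 5) - 5) = 12.
Step 2. [-3*((x + 5) - 5) = 12] -3·(inner) — divide through by -3 ⇒ div: (x + 5) - 5 = -4.
Step 3. [(x + 5) - 5 = -4] 5 comes off first (add 5), so sub: x + 5 = 1.
Step 4. [x + 5 = 1] peel the +5: subtract 5 from each side. So sub: x = -4.

Answer: x ∈ {-4}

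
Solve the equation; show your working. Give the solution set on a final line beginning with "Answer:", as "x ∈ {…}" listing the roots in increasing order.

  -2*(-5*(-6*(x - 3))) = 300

Step 1. [-2*(-5*(-6*(x - 3))) = 300] -2·(inner) — divide through by -2 ⇒ div: -5*(-6*(x - 3)) = -150.
Step 2. [-5*(-6*(x - 3)) = -150] divide by the outer -5. So div: -6*(x - 3) = 30.
Step 3. [-6*(x - 3) = 30] -6·(inner) — divide through by -6, so div: x - 3 = -5.
Step 4. [x - 3 = -5] -3 is outermost — add 3 both sides, so sub: x = -2.

Answer: x ∈ {-2}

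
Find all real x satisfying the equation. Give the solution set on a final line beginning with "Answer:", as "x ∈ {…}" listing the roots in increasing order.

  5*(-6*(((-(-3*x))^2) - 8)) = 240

Step 1. [5*(-6*(((-(-3*x))^2) - 8)) = 240] 5·(inner) — divide through by 5. So div: -6*(((-(-3*x))^2) - 8) = 48.
Step 2. [-6*(((-(-3*x))^2) - 8) = 48] leading coefficient -6: divide by -6, so div: ((-(-3*x))^2) - 8 = -8.
Step 3. [((-(-3*x))^2) - 8 = -8] -8 is outermost — add 8 both sides ⇒ sub: (-(-3*x))^2 = 0.
Step 4. [(-(-3*x))^2 = 0] √ both sides: 0 ≥ 0 gives two branches. So sqrt: -(-3*x) = 0.
Step 5. [-(-3*x) = 0] flip signs both sides. So neg: -3*x = 0.
Step 6. [-3*x = 0] divide by the outer -3 ⇒ div: x = 0.

Answer: x ∈ {0}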